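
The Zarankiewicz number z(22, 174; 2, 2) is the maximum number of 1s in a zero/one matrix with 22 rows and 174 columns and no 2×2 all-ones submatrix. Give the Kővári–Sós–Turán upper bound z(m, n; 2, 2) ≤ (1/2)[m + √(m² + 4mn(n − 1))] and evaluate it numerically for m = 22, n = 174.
z(22, 174; 2, 2) ≤ (1/2)[22 + √(22² + 4·22·174·173)] = (1/2)[22 + √2649460] = 824.8581

Kővári–Sós–Turán: let r_1, ..., r_22 be the row sums and z = Σ r_i the total number of 1s. Each pair of columns can share at most one row with both entries 1 (else a 2×2 all-ones block appears), so Σ_i C(r_i, 2) ≤ C(174, 2) = 15051. By convexity Σ_i C(r_i, 2) ≥ 22·C(z/22, 2) = z(z − 22)/(2·22), giving z² − 22z − 22·174·173 ≤ 0 and hence z ≤ (1/2)[22 + √(484 + 4·662244)] = (1/2)[22 + √2649460] ≈ (1/2)(22 + 1627.7162) = 824.8581.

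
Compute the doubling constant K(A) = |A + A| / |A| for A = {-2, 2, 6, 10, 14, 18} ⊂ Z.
K = |A + A| / |A| = 11/6

Enumerate A + A = {a + b : a, b ∈ A}. With |A| = 6, there are |A|^2 = 36 ordered sum pairs; collecting distinct values, A + A = {-4, 0, 4, 8, 12, 16, 20, 24, 28, 32, 36}, so |A + A| = 11. Thus K = 11/6. Here |A + A| = 2|A| − 1 = 11, the minimum possible — so K = 11/6 is minimal, which holds iff A is an arithmetic progression.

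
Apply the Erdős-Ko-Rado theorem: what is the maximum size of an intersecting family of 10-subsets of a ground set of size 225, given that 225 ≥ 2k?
max |F| = C(224, 9) = 3324848575592544

The Erdős-Ko-Rado theorem states: for n ≥ 2k, an intersecting family of k-subsets of an n-element set has size at most C(n − 1, k − 1), with equality for 'star' families {A ⊆ [n] : |A| = k, i ∈ A} (fix an element i). For n = 225, k = 10: C(224, 9) = 3324848575592544.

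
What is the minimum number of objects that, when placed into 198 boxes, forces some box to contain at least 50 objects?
n = (50 − 1)·198 + 1 = 9703

By the generalised pigeonhole principle, to guarantee some box contains ≥ r objects we need more than (r − 1) · k objects total. Threshold: n = (r − 1) · k + 1. With r = 50 and k = 198: n = 49 · 198 + 1 = 9702 + 1 = 9703. For n = 9702 = 49 · 198, we can put exactly 49 objects in every box, avoiding 50 in any single one — so 9703 is tight.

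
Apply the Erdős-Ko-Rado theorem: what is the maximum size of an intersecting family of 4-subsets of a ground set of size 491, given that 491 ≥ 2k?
max |F| = C(490, 3) = 19488280

The Erdős-Ko-Rado theorem states: for n ≥ 2k, an intersecting family of k-subsets of an n-element set has size at most C(n − 1, k − 1), with equality for 'star' families {A ⊆ [n] : |A| = k, i ∈ A} (fix an element i). For n = 491, k = 4: C(490, 3) = 19488280.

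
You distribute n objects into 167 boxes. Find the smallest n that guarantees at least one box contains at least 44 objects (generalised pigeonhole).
n = (44 − 1)·167 + 1 = 7182

By the generalised pigeonhole principle, to guarantee some box contains ≥ r objects we need more than (r − 1) · k objects total. Threshold: n = (r − 1) · k + 1. With r = 44 and k = 167: n = 43 · 167 + 1 = 7181 + 1 = 7182. For n = 7181 = 43 · 167, we can put exactly 43 objects in every box, avoiding 44 in any single one — so 7182 is tight.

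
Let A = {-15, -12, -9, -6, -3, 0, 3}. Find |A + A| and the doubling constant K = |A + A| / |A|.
K = |A + A| / |A| = 13/7

Enumerate A + A = {a + b : a, b ∈ A}. With |A| = 7, there are |A|^2 = 49 ordered sum pairs; collecting distinct values, A + A = {-30, -27, -24, -21, -18, -15, -12, -9, -6, -3, 0, 3, 6}, so |A + A| = 13. Thus K = 13/7. Here |A + A| = 2|A| − 1 = 13, the minimum possible — so K = 13/7 is minimal, which holds iff A is an arithmetic progression.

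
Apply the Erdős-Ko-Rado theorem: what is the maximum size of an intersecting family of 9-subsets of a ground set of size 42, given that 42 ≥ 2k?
max |F| = C(41, 8) = 95548245

Erdős-Ko-Rado (1961): when n ≥ 2k, max |F| = C(n−1, k−1). The bound is attained by the star {A : i ∈ A} for any fixed i ∈ [n]. Here C(42−1, 9−1) = C(41, 8) = 95548245.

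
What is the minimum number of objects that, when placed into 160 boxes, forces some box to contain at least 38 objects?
n = (38 − 1)·160 + 1 = 5921

By the generalised pigeonhole principle, to guarantee some box contains ≥ r objects we need more than (r − 1) · k objects total. Threshold: n = (r − 1) · k + 1. With r = 38 and k = 160: n = 37 · 160 + 1 = 5920 + 1 = 5921. For n = 5920 = 37 · 160, we can put exactly 37 objects in every box, avoiding 38 in any single one — so 5921 is tight.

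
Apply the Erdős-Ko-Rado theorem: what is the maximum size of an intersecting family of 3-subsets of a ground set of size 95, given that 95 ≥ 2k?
max |F| = C(94, 2) = 4371

Erdős-Ko-Rado (1961): when n ≥ 2k, max |F| = C(n−1, k−1). The bound is attained by the star {A : i ∈ A} for any fixed i ∈ [n]. Here C(95−1, 3−1) = C(94, 2) = 4371.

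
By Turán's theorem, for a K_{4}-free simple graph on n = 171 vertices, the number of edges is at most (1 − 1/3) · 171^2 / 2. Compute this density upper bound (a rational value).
Turán density bound = (2/3) · 171^2/2 = 9747

Turán's theorem: ex(n, K_{r+1}) is achieved by the complete r-partite Turán graph T(n, r) with parts as balanced as possible, and is at most (1 − 1/r) · n^2/2. For r = 3, n = 171: the density bound is (2/3) · 29241/2 = 9747. Since 3 ∣ 171, the Turán graph T(171, 3) has parts of equal size 57, and its edge count e(T(171, 3)) = 9747 attains the density bound exactly.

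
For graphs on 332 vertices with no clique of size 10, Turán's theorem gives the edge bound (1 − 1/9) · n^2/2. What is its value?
Turán density bound = (8/9) · 332^2/2 = 440896/9 ≈ 48988.4444

Turán's theorem: ex(n, K_{r+1}) is achieved by the complete r-partite Turán graph T(n, r) with parts as balanced as possible, and is at most (1 − 1/r) · n^2/2. For r = 9, n = 332: the density bound is (8/9) · 110224/2 = 440896/9 ≈ 48988.4444. The integer-valued extremum is e(T(332, 9)) = 48988, which is strictly less than the density bound 440896/9 since 9 ∤ 332 (the parts of T(332, 9) cannot all be equal).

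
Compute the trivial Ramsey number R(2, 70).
R(2, 70) = 70

R(2, k) = k for all k ≥ 2: in a 2-colouring of K_k, either some edge is red (a red K_2) or all edges are blue (a blue K_k). And K_{69} coloured all-blue has no blue K_70, so R(2, 70) > 69. Hence R(2, 70) = 70.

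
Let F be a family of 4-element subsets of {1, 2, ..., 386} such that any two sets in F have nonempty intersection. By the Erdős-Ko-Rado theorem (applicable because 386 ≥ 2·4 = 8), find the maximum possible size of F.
max |F| = C(385, 3) = 9437120

Erdős-Ko-Rado (1961): when n ≥ 2k, max |F| = C(n−1, k−1). The bound is attained by the star {A : i ∈ A} for any fixed i ∈ [n]. Here C(386−1, 4−1) = C(385, 3) = 9437120.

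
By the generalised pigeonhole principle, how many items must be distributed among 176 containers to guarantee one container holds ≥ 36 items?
n = (36 − 1)·176 + 1 = 6161

By the generalised pigeonhole principle, to guarantee some box contains ≥ r objects we need more than (r − 1) · k objects total. Threshold: n = (r − 1) · k + 1. With r = 36 and k = 176: n = 35 · 176 + 1 = 6160 + 1 = 6161. For n = 6160 = 35 · 176, we can put exactly 35 objects in every box, avoiding 36 in any single one — so 6161 is tight.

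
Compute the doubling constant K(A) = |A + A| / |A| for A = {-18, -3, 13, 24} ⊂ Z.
K = |A + A| / |A| = 10/4 = 5/2

Enumerate A + A = {a + b : a, b ∈ A}. With |A| = 4, there are |A|^2 = 16 ordered sum pairs; collecting distinct values, A + A = {-36, -21, -6, -5, 6, 10, 21, 26, 37, 48}, so |A + A| = 10. Thus K = 10/4 = 5/2. For comparison, the minimum possible |A + A| over all 4-element sets is 2·4 − 1 = 7 (so min K = 7/4), attained only by arithmetic progressions.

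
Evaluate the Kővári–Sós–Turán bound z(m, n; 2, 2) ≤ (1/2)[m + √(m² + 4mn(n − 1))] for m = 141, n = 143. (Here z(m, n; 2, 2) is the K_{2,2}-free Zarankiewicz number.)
z(141, 143; 2, 2) ≤ (1/2)[141 + √(141² + 4·141·143·142)] = (1/2)[141 + √11472465] = 1764.0514

Kővári–Sós–Turán: let r_1, ..., r_141 be the row sums and z = Σ r_i the total number of 1s. Each pair of columns can share at most one row with both entries 1 (else a 2×2 all-ones block appears), so Σ_i C(r_i, 2) ≤ C(143, 2) = 10153. By convexity Σ_i C(r_i, 2) ≥ 141·C(z/141, 2) = z(z − 141)/(2·141), giving z² − 141z − 141·143·142 ≤ 0 and hence z ≤ (1/2)[141 + √(19881 + 4·2863146)] = (1/2)[141 + √11472465] ≈ (1/2)(141 + 3387.1027) = 1764.0514.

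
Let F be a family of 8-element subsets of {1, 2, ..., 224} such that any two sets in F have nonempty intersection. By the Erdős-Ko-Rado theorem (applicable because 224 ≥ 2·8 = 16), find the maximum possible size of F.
max |F| = C(223, 7) = 4947691332727

Erdős-Ko-Rado (1961): when n ≥ 2k, max |F| = C(n−1, k−1). The bound is attained by the star {A : i ∈ A} for any fixed i ∈ [n]. Here C(224−1, 8−1) = C(223, 7) = 4947691332727.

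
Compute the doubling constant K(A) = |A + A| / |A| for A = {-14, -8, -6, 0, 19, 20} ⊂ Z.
K = |A + A| / |A| = 20/6 = 10/3

Enumerate A + A = {a + b : a, b ∈ A}. With |A| = 6, there are |A|^2 = 36 ordered sum pairs; collecting distinct values, A + A = {-28, -22, -20, -16, -14, -12, -8, -6, 0, 5, 6, 11, 12, 13, 14, 19, 20, 38, 39, 40}, so |A + A| = 20. Thus K = 20/6 = 10/3. For comparison, the minimum possible |A + A| over all 6-element sets is 2·6 − 1 = 11 (so min K = 11/6), attained only by arithmetic progressions.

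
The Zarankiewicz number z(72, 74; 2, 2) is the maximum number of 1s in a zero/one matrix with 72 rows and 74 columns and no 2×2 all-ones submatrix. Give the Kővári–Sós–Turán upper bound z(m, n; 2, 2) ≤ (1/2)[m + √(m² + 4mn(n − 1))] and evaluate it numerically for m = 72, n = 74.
z(72, 74; 2, 2) ≤ (1/2)[72 + √(72² + 4·72·74·73)] = (1/2)[72 + √1560960] = 660.6919

Kővári–Sós–Turán: let r_1, ..., r_72 be the row sums and z = Σ r_i the total number of 1s. Each pair of columns can share at most one row with both entries 1 (else a 2×2 all-ones block appears), so Σ_i C(r_i, 2) ≤ C(74, 2) = 2701. By convexity Σ_i C(r_i, 2) ≥ 72·C(z/72, 2) = z(z − 72)/(2·72), giving z² − 72z − 72·74·73 ≤ 0 and hence z ≤ (1/2)[72 + √(5184 + 4·388944)] = (1/2)[72 + √1560960] ≈ (1/2)(72 + 1249.3838) = 660.6919.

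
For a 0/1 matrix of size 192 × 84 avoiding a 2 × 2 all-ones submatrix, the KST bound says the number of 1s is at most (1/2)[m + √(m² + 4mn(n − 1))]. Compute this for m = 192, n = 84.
z(192, 84; 2, 2) ≤ (1/2)[192 + √(192² + 4·192·84·83)] = (1/2)[192 + √5391360] = 1256.9651

Kővári–Sós–Turán: let r_1, ..., r_192 be the row sums and z = Σ r_i the total number of 1s. Each pair of columns can share at most one row with both entries 1 (else a 2×2 all-ones block appears), so Σ_i C(r_i, 2) ≤ C(84, 2) = 3486. By convexity Σ_i C(r_i, 2) ≥ 192·C(z/192, 2) = z(z − 192)/(2·192), giving z² − 192z − 192·84·83 ≤ 0 and hence z ≤ (1/2)[192 + √(36864 + 4·1338624)] = (1/2)[192 + √5391360] ≈ (1/2)(192 + 2321.9302) = 1256.9651.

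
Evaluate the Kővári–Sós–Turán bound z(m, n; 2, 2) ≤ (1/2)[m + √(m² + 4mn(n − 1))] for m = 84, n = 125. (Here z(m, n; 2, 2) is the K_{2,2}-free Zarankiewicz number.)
z(84, 125; 2, 2) ≤ (1/2)[84 + √(84² + 4·84·125·124)] = (1/2)[84 + √5215056] = 1183.8249

Kővári–Sós–Turán: let r_1, ..., r_84 be the row sums and z = Σ r_i the total number of 1s. Each pair of columns can share at most one row with both entries 1 (else a 2×2 all-ones block appears), so Σ_i C(r_i, 2) ≤ C(125, 2) = 7750. By convexity Σ_i C(r_i, 2) ≥ 84·C(z/84, 2) = z(z − 84)/(2·84), giving z² − 84z − 84·125·124 ≤ 0 and hence z ≤ (1/2)[84 + √(7056 + 4·1302000)] = (1/2)[84 + √5215056] ≈ (1/2)(84 + 2283.6497) = 1183.8249.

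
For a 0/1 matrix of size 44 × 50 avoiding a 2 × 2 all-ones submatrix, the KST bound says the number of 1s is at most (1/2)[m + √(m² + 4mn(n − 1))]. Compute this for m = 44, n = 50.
z(44, 50; 2, 2) ≤ (1/2)[44 + √(44² + 4·44·50·49)] = (1/2)[44 + √433136] = 351.0653

Kővári–Sós–Turán: let r_1, ..., r_44 be the row sums and z = Σ r_i the total number of 1s. Each pair of columns can share at most one row with both entries 1 (else a 2×2 all-ones block appears), so Σ_i C(r_i, 2) ≤ C(50, 2) = 1225. By convexity Σ_i C(r_i, 2) ≥ 44·C(z/44, 2) = z(z − 44)/(2·44), giving z² − 44z − 44·50·49 ≤ 0 and hence z ≤ (1/2)[44 + √(1936 + 4·107800)] = (1/2)[44 + √433136] ≈ (1/2)(44 + 658.1307) = 351.0653.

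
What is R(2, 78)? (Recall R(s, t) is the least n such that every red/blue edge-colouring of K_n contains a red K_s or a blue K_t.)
R(2, 78) = 78

R(2, k) = k for all k ≥ 2: in a 2-colouring of K_k, either some edge is red (a red K_2) or all edges are blue (a blue K_k). And K_{77} coloured all-blue has no blue K_78, so R(2, 78) > 77. Hence R(2, 78) = 78.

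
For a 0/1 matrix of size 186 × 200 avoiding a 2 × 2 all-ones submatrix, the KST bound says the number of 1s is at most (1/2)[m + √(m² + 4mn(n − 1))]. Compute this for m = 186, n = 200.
z(186, 200; 2, 2) ≤ (1/2)[186 + √(186² + 4·186·200·199)] = (1/2)[186 + √29645796] = 2815.3977

Kővári–Sós–Turán: let r_1, ..., r_186 be the row sums and z = Σ r_i the total number of 1s. Each pair of columns can share at most one row with both entries 1 (else a 2×2 all-ones block appears), so Σ_i C(r_i, 2) ≤ C(200, 2) = 19900. By convexity Σ_i C(r_i, 2) ≥ 186·C(z/186, 2) = z(z − 186)/(2·186), giving z² − 186z − 186·200·199 ≤ 0 and hence z ≤ (1/2)[186 + √(34596 + 4·7402800)] = (1/2)[186 + √29645796] ≈ (1/2)(186 + 5444.7953) = 2815.3977.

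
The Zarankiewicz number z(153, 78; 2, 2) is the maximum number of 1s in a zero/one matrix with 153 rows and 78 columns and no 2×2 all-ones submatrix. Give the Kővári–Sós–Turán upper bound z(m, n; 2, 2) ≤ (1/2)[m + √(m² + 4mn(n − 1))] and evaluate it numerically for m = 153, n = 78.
z(153, 78; 2, 2) ≤ (1/2)[153 + √(153² + 4·153·78·77)] = (1/2)[153 + √3699081] = 1038.1498

Kővári–Sós–Turán: let r_1, ..., r_153 be the row sums and z = Σ r_i the total number of 1s. Each pair of columns can share at most one row with both entries 1 (else a 2×2 all-ones block appears), so Σ_i C(r_i, 2) ≤ C(78, 2) = 3003. By convexity Σ_i C(r_i, 2) ≥ 153·C(z/153, 2) = z(z − 153)/(2·153), giving z² − 153z − 153·78·77 ≤ 0 and hence z ≤ (1/2)[153 + √(23409 + 4·918918)] = (1/2)[153 + √3699081] ≈ (1/2)(153 + 1923.2995) = 1038.1498.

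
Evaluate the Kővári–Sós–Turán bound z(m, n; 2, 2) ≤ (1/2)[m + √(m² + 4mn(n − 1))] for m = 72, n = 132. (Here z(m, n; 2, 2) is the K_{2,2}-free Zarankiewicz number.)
z(72, 132; 2, 2) ≤ (1/2)[72 + √(72² + 4·72·132·131)] = (1/2)[72 + √4985280] = 1152.387

Kővári–Sós–Turán: let r_1, ..., r_72 be the row sums and z = Σ r_i the total number of 1s. Each pair of columns can share at most one row with both entries 1 (else a 2×2 all-ones block appears), so Σ_i C(r_i, 2) ≤ C(132, 2) = 8646. By convexity Σ_i C(r_i, 2) ≥ 72·C(z/72, 2) = z(z − 72)/(2·72), giving z² − 72z − 72·132·131 ≤ 0 and hence z ≤ (1/2)[72 + √(5184 + 4·1245024)] = (1/2)[72 + √4985280] ≈ (1/2)(72 + 2232.7741) = 1152.387.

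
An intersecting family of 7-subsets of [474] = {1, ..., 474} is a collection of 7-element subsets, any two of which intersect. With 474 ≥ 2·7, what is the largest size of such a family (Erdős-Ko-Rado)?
max |F| = C(473, 6) = 15066351792492

Erdős-Ko-Rado (1961): when n ≥ 2k, max |F| = C(n−1, k−1). The bound is attained by the star {A : i ∈ A} for any fixed i ∈ [n]. Here C(474−1, 7−1) = C(473, 6) = 15066351792492.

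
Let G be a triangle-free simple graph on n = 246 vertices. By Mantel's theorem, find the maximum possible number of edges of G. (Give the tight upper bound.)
ex(246, K_3) = ⌊246^2/4⌋ = 15129

Mantel (1907): a triangle-free graph on n vertices has at most ⌊n^2/4⌋ edges, with equality for the complete bipartite graph K_{⌊n/2⌋, ⌈n/2⌉}. For n = 246: ⌊246^2/4⌋ = ⌊60516/4⌋ = 15129. The extremal graph is K_{123, 123}, which has 123·123 = 15129 edges.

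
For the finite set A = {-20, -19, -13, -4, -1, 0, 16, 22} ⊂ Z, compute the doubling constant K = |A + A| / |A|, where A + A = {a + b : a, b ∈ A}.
K = |A + A| / |A| = 33/8

Enumerate A + A = {a + b : a, b ∈ A}. With |A| = 8, there are |A|^2 = 64 ordered sum pairs; collecting distinct values, A + A = {-40, -39, -38, -33, -32, -26, -24, -23, -21, -20, -19, -17, -14, -13, -8, -5, -4, -3, -2, -1, 0, 2, 3, 9, 12, 15, 16, 18, 21, 22, 32, 38, 44}, so |A + A| = 33. Thus K = 33/8. For comparison, the minimum possible |A + A| over all 8-element sets is 2·8 − 1 = 15 (so min K = 15/8), attained only by arithmetic progressions.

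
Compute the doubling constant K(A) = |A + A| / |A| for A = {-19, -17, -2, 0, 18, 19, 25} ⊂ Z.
K = |A + A| / |A| = 26/7

Enumerate A + A = {a + b : a, b ∈ A}. With |A| = 7, there are |A|^2 = 49 ordered sum pairs; collecting distinct values, A + A = {-38, -36, -34, -21, -19, -17, -4, -2, -1, 0, 1, 2, 6, 8, 16, 17, 18, 19, 23, 25, 36, 37, 38, 43, 44, 50}, so |A + A| = 26. Thus K = 26/7. For comparison, the minimum possible |A + A| over all 7-element sets is 2·7 − 1 = 13 (so min K = 13/7), attained only by arithmetic progressions.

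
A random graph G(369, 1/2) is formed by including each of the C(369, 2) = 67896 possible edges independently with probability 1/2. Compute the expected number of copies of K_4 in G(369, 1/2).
E[# K_4] = C(369, 4) · (1/2)^C(4, 2) = 759993876 / 2^6 = 189998469/16 = 11874904.3125

For each 4-subset S of vertices (there are C(369, 4) = 759993876 such S), let X_S = 1 if S induces a K_4 (all C(4, 2) = 6 edges present). Then P(X_S = 1) = (1/2)^6 = 1/64. By linearity of expectation, E[# K_4] = C(369, 4) · (1/2)^6 = 759993876 / 64 = 189998469/16 = 11874904.3125.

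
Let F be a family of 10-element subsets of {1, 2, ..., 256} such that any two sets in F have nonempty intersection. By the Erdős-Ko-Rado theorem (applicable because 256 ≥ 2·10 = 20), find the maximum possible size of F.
max |F| = C(255, 9) = 10891649009473375

Erdős-Ko-Rado (1961): when n ≥ 2k, max |F| = C(n−1, k−1). The bound is attained by the star {A : i ∈ A} for any fixed i ∈ [n]. Here C(256−1, 10−1) = C(255, 9) = 10891649009473375.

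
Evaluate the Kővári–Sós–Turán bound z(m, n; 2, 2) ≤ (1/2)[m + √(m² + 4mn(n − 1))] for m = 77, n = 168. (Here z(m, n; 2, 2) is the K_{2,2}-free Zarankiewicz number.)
z(77, 168; 2, 2) ≤ (1/2)[77 + √(77² + 4·77·168·167)] = (1/2)[77 + √8647177] = 1508.8041

Kővári–Sós–Turán: let r_1, ..., r_77 be the row sums and z = Σ r_i the total number of 1s. Each pair of columns can share at most one row with both entries 1 (else a 2×2 all-ones block appears), so Σ_i C(r_i, 2) ≤ C(168, 2) = 14028. By convexity Σ_i C(r_i, 2) ≥ 77·C(z/77, 2) = z(z − 77)/(2·77), giving z² − 77z − 77·168·167 ≤ 0 and hence z ≤ (1/2)[77 + √(5929 + 4·2160312)] = (1/2)[77 + √8647177] ≈ (1/2)(77 + 2940.6083) = 1508.8041.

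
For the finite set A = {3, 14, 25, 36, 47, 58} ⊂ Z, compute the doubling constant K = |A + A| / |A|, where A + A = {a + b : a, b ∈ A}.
K = |A + A| / |A| = 11/6

Enumerate A + A = {a + b : a, b ∈ A}. With |A| = 6, there are |A|^2 = 36 ordered sum pairs; collecting distinct values, A + A = {6, 17, 28, 39, 50, 61, 72, 83, 94, 105, 116}, so |A + A| = 11. Thus K = 11/6. Here |A + A| = 2|A| − 1 = 11, the minimum possible — so K = 11/6 is minimal, which holds iff A is an arithmetic progression.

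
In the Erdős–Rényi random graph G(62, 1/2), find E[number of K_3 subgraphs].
E[# K_3] = C(62, 3) · (1/2)^C(3, 2) = 37820 / 2^3 = 9455/2 = 4727.5

For each 3-subset S of vertices (there are C(62, 3) = 37820 such S), let X_S = 1 if S induces a K_3 (all C(3, 2) = 3 edges present). Then P(X_S = 1) = (1/2)^3 = 1/8. By linearity of expectation, E[# K_3] = C(62, 3) · (1/2)^3 = 37820 / 8 = 9455/2 = 4727.5.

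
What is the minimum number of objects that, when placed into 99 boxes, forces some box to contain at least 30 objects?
n = (30 − 1)·99 + 1 = 2872

By the generalised pigeonhole principle, to guarantee some box contains ≥ r objects we need more than (r − 1) · k objects total. Threshold: n = (r − 1) · k + 1. With r = 30 and k = 99: n = 29 · 99 + 1 = 2871 + 1 = 2872. For n = 2871 = 29 · 99, we can put exactly 29 objects in every box, avoiding 30 in any single one — so 2872 is tight.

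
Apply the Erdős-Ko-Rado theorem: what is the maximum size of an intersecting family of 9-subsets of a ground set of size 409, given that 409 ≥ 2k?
max |F| = C(408, 8) = 17773458424095231

The Erdős-Ko-Rado theorem states: for n ≥ 2k, an intersecting family of k-subsets of an n-element set has size at most C(n − 1, k − 1), with equality for 'star' families {A ⊆ [n] : |A| = k, i ∈ A} (fix an element i). For n = 409, k = 9: C(408, 8) = 17773458424095231.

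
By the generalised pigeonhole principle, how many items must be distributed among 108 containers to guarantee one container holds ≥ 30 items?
n = (30 − 1)·108 + 1 = 3133

By the generalised pigeonhole principle, to guarantee some box contains ≥ r objects we need more than (r − 1) · k objects total. Threshold: n = (r − 1) · k + 1. With r = 30 and k = 108: n = 29 · 108 + 1 = 3132 + 1 = 3133. For n = 3132 = 29 · 108, we can put exactly 29 objects in every box, avoiding 30 in any single one — so 3133 is tight.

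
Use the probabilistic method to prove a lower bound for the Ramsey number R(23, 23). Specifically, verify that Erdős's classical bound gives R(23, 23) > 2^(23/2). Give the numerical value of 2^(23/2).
2^(23/2) = 2896.3094; so R(23, 23) > 2896.3094

Colour each edge of K_n uniformly at random with red/blue. The expected number of monochromatic K_23 is C(n, 23) · 2 · 2^(−C(23,2)). If C(n, 23) · 2^(1 − C(23,2)) < 1, then with positive probability no monochromatic K_23 exists, so R(23, 23) > n. The standard estimate C(n, 23) ≤ n^23/23! shows this inequality holds whenever n ≤ 2^(23/2) (since 23! · 2^(C(23,2) − 1) > 2^(23^2/2) ≥ n^23). Hence R(23, 23) > 2^(23/2) = 2896.3094.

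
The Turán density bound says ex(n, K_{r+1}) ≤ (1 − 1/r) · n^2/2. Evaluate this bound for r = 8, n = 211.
Turán density bound = (7/8) · 211^2/2 = 311647/16 ≈ 19477.9375

Turán's theorem: ex(n, K_{r+1}) is achieved by the complete r-partite Turán graph T(n, r) with parts as balanced as possible, and is at most (1 − 1/r) · n^2/2. For r = 8, n = 211: the density bound is (7/8) · 44521/2 = 311647/16 ≈ 19477.9375. The integer-valued extremum is e(T(211, 8)) = 19477, which is strictly less than the density bound 311647/16 since 8 ∤ 211 (the parts of T(211, 8) cannot all be equal).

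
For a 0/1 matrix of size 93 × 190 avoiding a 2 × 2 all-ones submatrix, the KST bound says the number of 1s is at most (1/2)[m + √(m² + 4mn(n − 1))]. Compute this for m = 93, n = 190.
z(93, 190; 2, 2) ≤ (1/2)[93 + √(93² + 4·93·190·189)] = (1/2)[93 + √13367169] = 1874.557

Kővári–Sós–Turán: let r_1, ..., r_93 be the row sums and z = Σ r_i the total number of 1s. Each pair of columns can share at most one row with both entries 1 (else a 2×2 all-ones block appears), so Σ_i C(r_i, 2) ≤ C(190, 2) = 17955. By convexity Σ_i C(r_i, 2) ≥ 93·C(z/93, 2) = z(z − 93)/(2·93), giving z² − 93z − 93·190·189 ≤ 0 and hence z ≤ (1/2)[93 + √(8649 + 4·3339630)] = (1/2)[93 + √13367169] ≈ (1/2)(93 + 3656.1139) = 1874.557.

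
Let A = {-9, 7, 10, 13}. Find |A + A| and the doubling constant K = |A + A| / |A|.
K = |A + A| / |A| = 9/4

Enumerate A + A = {a + b : a, b ∈ A}. With |A| = 4, there are |A|^2 = 16 ordered sum pairs; collecting distinct values, A + A = {-18, -2, 1, 4, 14, 17, 20, 23, 26}, so |A + A| = 9. Thus K = 9/4. For comparison, the minimum possible |A + A| over all 4-element sets is 2·4 − 1 = 7 (so min K = 7/4), attained only by arithmetic progressions.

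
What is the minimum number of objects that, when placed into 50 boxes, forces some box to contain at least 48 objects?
n = (48 − 1)·50 + 1 = 2351

By the generalised pigeonhole principle, to guarantee some box contains ≥ r objects we need more than (r − 1) · k objects total. Threshold: n = (r − 1) · k + 1. With r = 48 and k = 50: n = 47 · 50 + 1 = 2350 + 1 = 2351. For n = 2350 = 47 · 50, we can put exactly 47 objects in every box, avoiding 48 in any single one — so 2351 is tight.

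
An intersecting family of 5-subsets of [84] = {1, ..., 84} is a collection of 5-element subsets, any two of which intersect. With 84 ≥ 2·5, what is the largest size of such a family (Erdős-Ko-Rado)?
max |F| = C(83, 4) = 1837620

The Erdős-Ko-Rado theorem states: for n ≥ 2k, an intersecting family of k-subsets of an n-element set has size at most C(n − 1, k − 1), with equality for 'star' families {A ⊆ [n] : |A| = k, i ∈ A} (fix an element i). For n = 84, k = 5: C(83, 4) = 1837620.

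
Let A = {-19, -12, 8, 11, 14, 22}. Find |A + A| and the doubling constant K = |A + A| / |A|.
K = |A + A| / |A| = 20/6 = 10/3

Enumerate A + A = {a + b : a, b ∈ A}. With |A| = 6, there are |A|^2 = 36 ordered sum pairs; collecting distinct values, A + A = {-38, -31, -24, -11, -8, -5, -4, -1, 2, 3, 10, 16, 19, 22, 25, 28, 30, 33, 36, 44}, so |A + A| = 20. Thus K = 20/6 = 10/3. For comparison, the minimum possible |A + A| over all 6-element sets is 2·6 − 1 = 11 (so min K = 11/6), attained only by arithmetic progressions.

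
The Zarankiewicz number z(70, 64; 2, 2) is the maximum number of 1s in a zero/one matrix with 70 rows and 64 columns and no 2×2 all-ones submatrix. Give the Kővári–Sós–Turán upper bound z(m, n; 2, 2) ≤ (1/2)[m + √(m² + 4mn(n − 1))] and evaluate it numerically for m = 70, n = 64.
z(70, 64; 2, 2) ≤ (1/2)[70 + √(70² + 4·70·64·63)] = (1/2)[70 + √1133860] = 567.4143

Kővári–Sós–Turán: let r_1, ..., r_70 be the row sums and z = Σ r_i the total number of 1s. Each pair of columns can share at most one row with both entries 1 (else a 2×2 all-ones block appears), so Σ_i C(r_i, 2) ≤ C(64, 2) = 2016. By convexity Σ_i C(r_i, 2) ≥ 70·C(z/70, 2) = z(z − 70)/(2·70), giving z² − 70z − 70·64·63 ≤ 0 and hence z ≤ (1/2)[70 + √(4900 + 4·282240)] = (1/2)[70 + √1133860] ≈ (1/2)(70 + 1064.8286) = 567.4143.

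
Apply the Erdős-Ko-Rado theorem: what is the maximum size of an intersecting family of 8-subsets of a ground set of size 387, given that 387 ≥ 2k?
max |F| = C(386, 7) = 239838793758080

The Erdős-Ko-Rado theorem states: for n ≥ 2k, an intersecting family of k-subsets of an n-element set has size at most C(n − 1, k − 1), with equality for 'star' families {A ⊆ [n] : |A| = k, i ∈ A} (fix an element i). For n = 387, k = 8: C(386, 7) = 239838793758080.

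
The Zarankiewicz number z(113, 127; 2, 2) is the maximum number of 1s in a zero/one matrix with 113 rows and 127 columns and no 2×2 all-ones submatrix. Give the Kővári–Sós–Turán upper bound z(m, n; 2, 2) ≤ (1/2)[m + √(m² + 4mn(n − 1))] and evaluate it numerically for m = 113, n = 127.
z(113, 127; 2, 2) ≤ (1/2)[113 + √(113² + 4·113·127·126)] = (1/2)[113 + √7245673] = 1402.3894

Kővári–Sós–Turán: let r_1, ..., r_113 be the row sums and z = Σ r_i the total number of 1s. Each pair of columns can share at most one row with both entries 1 (else a 2×2 all-ones block appears), so Σ_i C(r_i, 2) ≤ C(127, 2) = 8001. By convexity Σ_i C(r_i, 2) ≥ 113·C(z/113, 2) = z(z − 113)/(2·113), giving z² − 113z − 113·127·126 ≤ 0 and hence z ≤ (1/2)[113 + √(12769 + 4·1808226)] = (1/2)[113 + √7245673] ≈ (1/2)(113 + 2691.7788) = 1402.3894.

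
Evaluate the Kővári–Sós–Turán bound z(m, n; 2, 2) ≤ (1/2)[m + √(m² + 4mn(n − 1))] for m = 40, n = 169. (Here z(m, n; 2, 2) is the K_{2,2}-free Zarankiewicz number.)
z(40, 169; 2, 2) ≤ (1/2)[40 + √(40² + 4·40·169·168)] = (1/2)[40 + √4544320] = 1085.8705

Kővári–Sós–Turán: let r_1, ..., r_40 be the row sums and z = Σ r_i the total number of 1s. Each pair of columns can share at most one row with both entries 1 (else a 2×2 all-ones block appears), so Σ_i C(r_i, 2) ≤ C(169, 2) = 14196. By convexity Σ_i C(r_i, 2) ≥ 40·C(z/40, 2) = z(z − 40)/(2·40), giving z² − 40z − 40·169·168 ≤ 0 and hence z ≤ (1/2)[40 + √(1600 + 4·1135680)] = (1/2)[40 + √4544320] ≈ (1/2)(40 + 2131.7411) = 1085.8705.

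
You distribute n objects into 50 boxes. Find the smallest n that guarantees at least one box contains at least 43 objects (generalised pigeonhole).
n = (43 − 1)·50 + 1 = 2101

By the generalised pigeonhole principle, to guarantee some box contains ≥ r objects we need more than (r − 1) · k objects total. Threshold: n = (r − 1) · k + 1. With r = 43 and k = 50: n = 42 · 50 + 1 = 2100 + 1 = 2101. For n = 2100 = 42 · 50, we can put exactly 42 objects in every box, avoiding 43 in any single one — so 2101 is tight.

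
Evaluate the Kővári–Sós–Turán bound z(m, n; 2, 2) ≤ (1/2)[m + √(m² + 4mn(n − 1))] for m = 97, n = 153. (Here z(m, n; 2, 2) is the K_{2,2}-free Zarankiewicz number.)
z(97, 153; 2, 2) ≤ (1/2)[97 + √(97² + 4·97·153·152)] = (1/2)[97 + √9032737] = 1551.2256

Kővári–Sós–Turán: let r_1, ..., r_97 be the row sums and z = Σ r_i the total number of 1s. Each pair of columns can share at most one row with both entries 1 (else a 2×2 all-ones block appears), so Σ_i C(r_i, 2) ≤ C(153, 2) = 11628. By convexity Σ_i C(r_i, 2) ≥ 97·C(z/97, 2) = z(z − 97)/(2·97), giving z² − 97z − 97·153·152 ≤ 0 and hence z ≤ (1/2)[97 + √(9409 + 4·2255832)] = (1/2)[97 + √9032737] ≈ (1/2)(97 + 3005.4512) = 1551.2256.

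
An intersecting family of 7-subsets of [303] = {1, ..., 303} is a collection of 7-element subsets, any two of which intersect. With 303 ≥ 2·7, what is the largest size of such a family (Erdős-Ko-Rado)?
max |F| = C(302, 6) = 1002319312995

The Erdős-Ko-Rado theorem states: for n ≥ 2k, an intersecting family of k-subsets of an n-element set has size at most C(n − 1, k − 1), with equality for 'star' families {A ⊆ [n] : |A| = k, i ∈ A} (fix an element i). For n = 303, k = 7: C(302, 6) = 1002319312995.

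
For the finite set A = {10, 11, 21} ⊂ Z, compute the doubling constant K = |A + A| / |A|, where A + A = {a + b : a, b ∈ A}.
K = |A + A| / |A| = 6/3 = 2

Enumerate A + A = {a + b : a, b ∈ A}. With |A| = 3, there are |A|^2 = 9 ordered sum pairs; collecting distinct values, A + A = {20, 21, 22, 31, 32, 42}, so |A + A| = 6. Thus K = 6/3 = 2. For comparison, the minimum possible |A + A| over all 3-element sets is 2·3 − 1 = 5 (so min K = 5/3), attained only by arithmetic progressions.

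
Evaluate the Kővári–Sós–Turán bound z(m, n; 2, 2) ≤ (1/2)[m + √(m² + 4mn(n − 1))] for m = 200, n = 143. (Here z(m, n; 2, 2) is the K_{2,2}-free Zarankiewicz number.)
z(200, 143; 2, 2) ≤ (1/2)[200 + √(200² + 4·200·143·142)] = (1/2)[200 + √16284800] = 2117.7215

Kővári–Sós–Turán: let r_1, ..., r_200 be the row sums and z = Σ r_i the total number of 1s. Each pair of columns can share at most one row with both entries 1 (else a 2×2 all-ones block appears), so Σ_i C(r_i, 2) ≤ C(143, 2) = 10153. By convexity Σ_i C(r_i, 2) ≥ 200·C(z/200, 2) = z(z − 200)/(2·200), giving z² − 200z − 200·143·142 ≤ 0 and hence z ≤ (1/2)[200 + √(40000 + 4·4061200)] = (1/2)[200 + √16284800] ≈ (1/2)(200 + 4035.443) = 2117.7215.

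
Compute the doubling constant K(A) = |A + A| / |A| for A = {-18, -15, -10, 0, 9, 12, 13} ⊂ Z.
K = |A + A| / |A| = 27/7

Enumerate A + A = {a + b : a, b ∈ A}. With |A| = 7, there are |A|^2 = 49 ordered sum pairs; collecting distinct values, A + A = {-36, -33, -30, -28, -25, -20, -18, -15, -10, -9, -6, -5, -3, -2, -1, 0, 2, 3, 9, 12, 13, 18, 21, 22, 24, 25, 26}, so |A + A| = 27. Thus K = 27/7. For comparison, the minimum possible |A + A| over all 7-element sets is 2·7 − 1 = 13 (so min K = 13/7), attained only by arithmetic progressions.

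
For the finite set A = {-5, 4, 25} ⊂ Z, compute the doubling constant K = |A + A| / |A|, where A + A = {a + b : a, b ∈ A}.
K = |A + A| / |A| = 6/3 = 2

Enumerate A + A = {a + b : a, b ∈ A}. With |A| = 3, there are |A|^2 = 9 ordered sum pairs; collecting distinct values, A + A = {-10, -1, 8, 20, 29, 50}, so |A + A| = 6. Thus K = 6/3 = 2. For comparison, the minimum possible |A + A| over all 3-element sets is 2·3 − 1 = 5 (so min K = 5/3), attained only by arithmetic progressions.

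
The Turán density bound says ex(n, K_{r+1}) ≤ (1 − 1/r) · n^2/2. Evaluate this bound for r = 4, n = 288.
Turán density bound = (3/4) · 288^2/2 = 31104

Turán's theorem: ex(n, K_{r+1}) is achieved by the complete r-partite Turán graph T(n, r) with parts as balanced as possible, and is at most (1 − 1/r) · n^2/2. For r = 4, n = 288: the density bound is (3/4) · 82944/2 = 31104. Since 4 ∣ 288, the Turán graph T(288, 4) has parts of equal size 72, and its edge count e(T(288, 4)) = 31104 attains the density bound exactly.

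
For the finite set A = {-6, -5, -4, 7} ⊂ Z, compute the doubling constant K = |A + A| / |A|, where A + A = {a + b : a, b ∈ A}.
K = |A + A| / |A| = 9/4

Enumerate A + A = {a + b : a, b ∈ A}. With |A| = 4, there are |A|^2 = 16 ordered sum pairs; collecting distinct values, A + A = {-12, -11, -10, -9, -8, 1, 2, 3, 14}, so |A + A| = 9. Thus K = 9/4. For comparison, the minimum possible |A + A| over all 4-element sets is 2·4 − 1 = 7 (so min K = 7/4), attained only by arithmetic progressions.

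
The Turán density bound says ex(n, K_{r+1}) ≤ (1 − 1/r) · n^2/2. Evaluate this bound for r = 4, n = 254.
Turán density bound = (3/4) · 254^2/2 = 48387/2 ≈ 24193.5

Turán's theorem: ex(n, K_{r+1}) is achieved by the complete r-partite Turán graph T(n, r) with parts as balanced as possible, and is at most (1 − 1/r) · n^2/2. For r = 4, n = 254: the density bound is (3/4) · 64516/2 = 48387/2 ≈ 24193.5. The integer-valued extremum is e(T(254, 4)) = 24193, which is strictly less than the density bound 48387/2 since 4 ∤ 254 (the parts of T(254, 4) cannot all be equal).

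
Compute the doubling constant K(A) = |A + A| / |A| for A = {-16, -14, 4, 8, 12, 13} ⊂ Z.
K = |A + A| / |A| = 20/6 = 10/3

Enumerate A + A = {a + b : a, b ∈ A}. With |A| = 6, there are |A|^2 = 36 ordered sum pairs; collecting distinct values, A + A = {-32, -30, -28, -12, -10, -8, -6, -4, -3, -2, -1, 8, 12, 16, 17, 20, 21, 24, 25, 26}, so |A + A| = 20. Thus K = 20/6 = 10/3. For comparison, the minimum possible |A + A| over all 6-element sets is 2·6 − 1 = 11 (so min K = 11/6), attained only by arithmetic progressions.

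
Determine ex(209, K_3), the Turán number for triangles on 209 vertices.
ex(209, K_3) = ⌊209^2/4⌋ = 10920

Mantel (1907): a triangle-free graph on n vertices has at most ⌊n^2/4⌋ edges, with equality for the complete bipartite graph K_{⌊n/2⌋, ⌈n/2⌉}. For n = 209: ⌊209^2/4⌋ = ⌊43681/4⌋ = 10920. The extremal graph is K_{104, 105}, which has 104·105 = 10920 edges.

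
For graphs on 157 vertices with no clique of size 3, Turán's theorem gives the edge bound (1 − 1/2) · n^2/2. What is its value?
Turán density bound = (1/2) · 157^2/2 = 24649/4 ≈ 6162.25

Turán's theorem: ex(n, K_{r+1}) is achieved by the complete r-partite Turán graph T(n, r) with parts as balanced as possible, and is at most (1 − 1/r) · n^2/2. For r = 2, n = 157: the density bound is (1/2) · 24649/2 = 24649/4 ≈ 6162.25. The integer-valued extremum is e(T(157, 2)) = 6162, which is strictly less than the density bound 24649/4 since 2 ∤ 157 (the parts of T(157, 2) cannot all be equal).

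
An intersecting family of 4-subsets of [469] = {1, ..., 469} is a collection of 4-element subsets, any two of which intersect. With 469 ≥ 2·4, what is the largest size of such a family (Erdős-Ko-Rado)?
max |F| = C(468, 3) = 16974516

The Erdős-Ko-Rado theorem states: for n ≥ 2k, an intersecting family of k-subsets of an n-element set has size at most C(n − 1, k − 1), with equality for 'star' families {A ⊆ [n] : |A| = k, i ∈ A} (fix an element i). For n = 469, k = 4: C(468, 3) = 16974516.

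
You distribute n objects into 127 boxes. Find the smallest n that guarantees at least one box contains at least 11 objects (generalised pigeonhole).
n = (11 − 1)·127 + 1 = 1271

By the generalised pigeonhole principle, to guarantee some box contains ≥ r objects we need more than (r − 1) · k objects total. Threshold: n = (r − 1) · k + 1. With r = 11 and k = 127: n = 10 · 127 + 1 = 1270 + 1 = 1271. For n = 1270 = 10 · 127, we can put exactly 10 objects in every box, avoiding 11 in any single one — so 1271 is tight.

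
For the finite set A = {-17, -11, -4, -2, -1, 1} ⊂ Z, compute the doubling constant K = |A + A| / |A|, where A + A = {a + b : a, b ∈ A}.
K = |A + A| / |A| = 20/6 = 10/3

Enumerate A + A = {a + b : a, b ∈ A}. With |A| = 6, there are |A|^2 = 36 ordered sum pairs; collecting distinct values, A + A = {-34, -28, -22, -21, -19, -18, -16, -15, -13, -12, -10, -8, -6, -5, -4, -3, -2, -1, 0, 2}, so |A + A| = 20. Thus K = 20/6 = 10/3. For comparison, the minimum possible |A + A| over all 6-element sets is 2·6 − 1 = 11 (so min K = 11/6), attained only by arithmetic progressions.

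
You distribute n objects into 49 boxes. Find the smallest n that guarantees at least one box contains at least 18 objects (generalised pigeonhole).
n = (18 − 1)·49 + 1 = 834

By the generalised pigeonhole principle, to guarantee some box contains ≥ r objects we need more than (r − 1) · k objects total. Threshold: n = (r − 1) · k + 1. With r = 18 and k = 49: n = 17 · 49 + 1 = 833 + 1 = 834. For n = 833 = 17 · 49, we can put exactly 17 objects in every box, avoiding 18 in any single one — so 834 is tight.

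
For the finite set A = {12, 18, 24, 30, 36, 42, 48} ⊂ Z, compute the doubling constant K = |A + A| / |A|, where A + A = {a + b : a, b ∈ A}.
K = |A + A| / |A| = 13/7

Enumerate A + A = {a + b : a, b ∈ A}. With |A| = 7, there are |A|^2 = 49 ordered sum pairs; collecting distinct values, A + A = {24, 30, 36, 42, 48, 54, 60, 66, 72, 78, 84, 90, 96}, so |A + A| = 13. Thus K = 13/7. Here |A + A| = 2|A| − 1 = 13, the minimum possible — so K = 13/7 is minimal, which holds iff A is an arithmetic progression.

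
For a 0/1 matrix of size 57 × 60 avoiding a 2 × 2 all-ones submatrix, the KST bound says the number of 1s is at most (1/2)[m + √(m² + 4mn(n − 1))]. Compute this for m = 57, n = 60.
z(57, 60; 2, 2) ≤ (1/2)[57 + √(57² + 4·57·60·59)] = (1/2)[57 + √810369] = 478.6025

Kővári–Sós–Turán: let r_1, ..., r_57 be the row sums and z = Σ r_i the total number of 1s. Each pair of columns can share at most one row with both entries 1 (else a 2×2 all-ones block appears), so Σ_i C(r_i, 2) ≤ C(60, 2) = 1770. By convexity Σ_i C(r_i, 2) ≥ 57·C(z/57, 2) = z(z − 57)/(2·57), giving z² − 57z − 57·60·59 ≤ 0 and hence z ≤ (1/2)[57 + √(3249 + 4·201780)] = (1/2)[57 + √810369] ≈ (1/2)(57 + 900.205) = 478.6025.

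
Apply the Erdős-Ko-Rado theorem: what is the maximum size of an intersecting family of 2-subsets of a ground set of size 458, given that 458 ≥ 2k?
max |F| = C(457, 1) = 457

Erdős-Ko-Rado (1961): when n ≥ 2k, max |F| = C(n−1, k−1). The bound is attained by the star {A : i ∈ A} for any fixed i ∈ [n]. Here C(458−1, 2−1) = C(457, 1) = 457.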